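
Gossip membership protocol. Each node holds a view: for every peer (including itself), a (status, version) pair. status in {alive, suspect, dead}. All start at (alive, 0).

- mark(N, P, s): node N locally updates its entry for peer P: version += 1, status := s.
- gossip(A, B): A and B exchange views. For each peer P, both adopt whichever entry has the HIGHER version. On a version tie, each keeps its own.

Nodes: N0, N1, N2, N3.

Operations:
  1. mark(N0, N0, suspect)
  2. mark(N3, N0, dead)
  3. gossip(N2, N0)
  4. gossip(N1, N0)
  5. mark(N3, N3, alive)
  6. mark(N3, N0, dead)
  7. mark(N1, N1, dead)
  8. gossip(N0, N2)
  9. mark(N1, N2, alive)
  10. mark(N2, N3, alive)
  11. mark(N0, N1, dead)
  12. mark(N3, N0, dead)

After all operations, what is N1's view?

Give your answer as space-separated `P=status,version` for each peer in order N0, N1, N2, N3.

Op 1: N0 marks N0=suspect -> (suspect,v1)
Op 2: N3 marks N0=dead -> (dead,v1)
Op 3: gossip N2<->N0 -> N2.N0=(suspect,v1) N2.N1=(alive,v0) N2.N2=(alive,v0) N2.N3=(alive,v0) | N0.N0=(suspect,v1) N0.N1=(alive,v0) N0.N2=(alive,v0) N0.N3=(alive,v0)
Op 4: gossip N1<->N0 -> N1.N0=(suspect,v1) N1.N1=(alive,v0) N1.N2=(alive,v0) N1.N3=(alive,v0) | N0.N0=(suspect,v1) N0.N1=(alive,v0) N0.N2=(alive,v0) N0.N3=(alive,v0)
Op 5: N3 marks N3=alive -> (alive,v1)
Op 6: N3 marks N0=dead -> (dead,v2)
Op 7: N1 marks N1=dead -> (dead,v1)
Op 8: gossip N0<->N2 -> N0.N0=(suspect,v1) N0.N1=(alive,v0) N0.N2=(alive,v0) N0.N3=(alive,v0) | N2.N0=(suspect,v1) N2.N1=(alive,v0) N2.N2=(alive,v0) N2.N3=(alive,v0)
Op 9: N1 marks N2=alive -> (alive,v1)
Op 10: N2 marks N3=alive -> (alive,v1)
Op 11: N0 marks N1=dead -> (dead,v1)
Op 12: N3 marks N0=dead -> (dead,v3)

Answer: N0=suspect,1 N1=dead,1 N2=alive,1 N3=alive,0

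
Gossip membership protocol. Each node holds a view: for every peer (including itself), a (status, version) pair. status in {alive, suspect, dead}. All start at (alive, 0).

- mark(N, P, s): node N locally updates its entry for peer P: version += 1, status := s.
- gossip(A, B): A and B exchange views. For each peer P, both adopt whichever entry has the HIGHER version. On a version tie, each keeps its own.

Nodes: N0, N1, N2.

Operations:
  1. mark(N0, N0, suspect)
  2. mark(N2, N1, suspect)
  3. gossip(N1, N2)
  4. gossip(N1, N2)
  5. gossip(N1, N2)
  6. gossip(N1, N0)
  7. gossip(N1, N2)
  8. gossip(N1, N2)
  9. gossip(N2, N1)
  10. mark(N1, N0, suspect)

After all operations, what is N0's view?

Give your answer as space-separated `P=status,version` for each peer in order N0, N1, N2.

Op 1: N0 marks N0=suspect -> (suspect,v1)
Op 2: N2 marks N1=suspect -> (suspect,v1)
Op 3: gossip N1<->N2 -> N1.N0=(alive,v0) N1.N1=(suspect,v1) N1.N2=(alive,v0) | N2.N0=(alive,v0) N2.N1=(suspect,v1) N2.N2=(alive,v0)
Op 4: gossip N1<->N2 -> N1.N0=(alive,v0) N1.N1=(suspect,v1) N1.N2=(alive,v0) | N2.N0=(alive,v0) N2.N1=(suspect,v1) N2.N2=(alive,v0)
Op 5: gossip N1<->N2 -> N1.N0=(alive,v0) N1.N1=(suspect,v1) N1.N2=(alive,v0) | N2.N0=(alive,v0) N2.N1=(suspect,v1) N2.N2=(alive,v0)
Op 6: gossip N1<->N0 -> N1.N0=(suspect,v1) N1.N1=(suspect,v1) N1.N2=(alive,v0) | N0.N0=(suspect,v1) N0.N1=(suspect,v1) N0.N2=(alive,v0)
Op 7: gossip N1<->N2 -> N1.N0=(suspect,v1) N1.N1=(suspect,v1) N1.N2=(alive,v0) | N2.N0=(suspect,v1) N2.N1=(suspect,v1) N2.N2=(alive,v0)
Op 8: gossip N1<->N2 -> N1.N0=(suspect,v1) N1.N1=(suspect,v1) N1.N2=(alive,v0) | N2.N0=(suspect,v1) N2.N1=(suspect,v1) N2.N2=(alive,v0)
Op 9: gossip N2<->N1 -> N2.N0=(suspect,v1) N2.N1=(suspect,v1) N2.N2=(alive,v0) | N1.N0=(suspect,v1) N1.N1=(suspect,v1) N1.N2=(alive,v0)
Op 10: N1 marks N0=suspect -> (suspect,v2)

Answer: N0=suspect,1 N1=suspect,1 N2=alive,0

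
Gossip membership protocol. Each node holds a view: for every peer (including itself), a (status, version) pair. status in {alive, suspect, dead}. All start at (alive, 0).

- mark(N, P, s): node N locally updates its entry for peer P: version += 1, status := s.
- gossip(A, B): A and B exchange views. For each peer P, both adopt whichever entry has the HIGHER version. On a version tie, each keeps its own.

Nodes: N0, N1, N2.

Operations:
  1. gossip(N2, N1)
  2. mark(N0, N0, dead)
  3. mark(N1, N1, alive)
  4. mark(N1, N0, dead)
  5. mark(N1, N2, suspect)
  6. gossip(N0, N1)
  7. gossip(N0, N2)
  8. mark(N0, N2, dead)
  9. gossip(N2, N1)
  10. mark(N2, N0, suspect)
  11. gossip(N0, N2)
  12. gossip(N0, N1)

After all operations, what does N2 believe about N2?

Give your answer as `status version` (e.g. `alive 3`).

Answer: dead 2

Derivation:
Op 1: gossip N2<->N1 -> N2.N0=(alive,v0) N2.N1=(alive,v0) N2.N2=(alive,v0) | N1.N0=(alive,v0) N1.N1=(alive,v0) N1.N2=(alive,v0)
Op 2: N0 marks N0=dead -> (dead,v1)
Op 3: N1 marks N1=alive -> (alive,v1)
Op 4: N1 marks N0=dead -> (dead,v1)
Op 5: N1 marks N2=suspect -> (suspect,v1)
Op 6: gossip N0<->N1 -> N0.N0=(dead,v1) N0.N1=(alive,v1) N0.N2=(suspect,v1) | N1.N0=(dead,v1) N1.N1=(alive,v1) N1.N2=(suspect,v1)
Op 7: gossip N0<->N2 -> N0.N0=(dead,v1) N0.N1=(alive,v1) N0.N2=(suspect,v1) | N2.N0=(dead,v1) N2.N1=(alive,v1) N2.N2=(suspect,v1)
Op 8: N0 marks N2=dead -> (dead,v2)
Op 9: gossip N2<->N1 -> N2.N0=(dead,v1) N2.N1=(alive,v1) N2.N2=(suspect,v1) | N1.N0=(dead,v1) N1.N1=(alive,v1) N1.N2=(suspect,v1)
Op 10: N2 marks N0=suspect -> (suspect,v2)
Op 11: gossip N0<->N2 -> N0.N0=(suspect,v2) N0.N1=(alive,v1) N0.N2=(dead,v2) | N2.N0=(suspect,v2) N2.N1=(alive,v1) N2.N2=(dead,v2)
Op 12: gossip N0<->N1 -> N0.N0=(suspect,v2) N0.N1=(alive,v1) N0.N2=(dead,v2) | N1.N0=(suspect,v2) N1.N1=(alive,v1) N1.N2=(dead,v2)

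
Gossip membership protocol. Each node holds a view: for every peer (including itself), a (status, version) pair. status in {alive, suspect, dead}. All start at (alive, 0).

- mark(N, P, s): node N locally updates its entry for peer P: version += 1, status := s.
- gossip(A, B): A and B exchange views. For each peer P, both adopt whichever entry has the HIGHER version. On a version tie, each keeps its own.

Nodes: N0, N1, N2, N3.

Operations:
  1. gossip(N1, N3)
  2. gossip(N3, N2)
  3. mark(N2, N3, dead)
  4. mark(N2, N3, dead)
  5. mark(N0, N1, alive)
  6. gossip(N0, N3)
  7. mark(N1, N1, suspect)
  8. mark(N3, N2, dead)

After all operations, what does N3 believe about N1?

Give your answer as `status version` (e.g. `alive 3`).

Answer: alive 1

Derivation:
Op 1: gossip N1<->N3 -> N1.N0=(alive,v0) N1.N1=(alive,v0) N1.N2=(alive,v0) N1.N3=(alive,v0) | N3.N0=(alive,v0) N3.N1=(alive,v0) N3.N2=(alive,v0) N3.N3=(alive,v0)
Op 2: gossip N3<->N2 -> N3.N0=(alive,v0) N3.N1=(alive,v0) N3.N2=(alive,v0) N3.N3=(alive,v0) | N2.N0=(alive,v0) N2.N1=(alive,v0) N2.N2=(alive,v0) N2.N3=(alive,v0)
Op 3: N2 marks N3=dead -> (dead,v1)
Op 4: N2 marks N3=dead -> (dead,v2)
Op 5: N0 marks N1=alive -> (alive,v1)
Op 6: gossip N0<->N3 -> N0.N0=(alive,v0) N0.N1=(alive,v1) N0.N2=(alive,v0) N0.N3=(alive,v0) | N3.N0=(alive,v0) N3.N1=(alive,v1) N3.N2=(alive,v0) N3.N3=(alive,v0)
Op 7: N1 marks N1=suspect -> (suspect,v1)
Op 8: N3 marks N2=dead -> (dead,v1)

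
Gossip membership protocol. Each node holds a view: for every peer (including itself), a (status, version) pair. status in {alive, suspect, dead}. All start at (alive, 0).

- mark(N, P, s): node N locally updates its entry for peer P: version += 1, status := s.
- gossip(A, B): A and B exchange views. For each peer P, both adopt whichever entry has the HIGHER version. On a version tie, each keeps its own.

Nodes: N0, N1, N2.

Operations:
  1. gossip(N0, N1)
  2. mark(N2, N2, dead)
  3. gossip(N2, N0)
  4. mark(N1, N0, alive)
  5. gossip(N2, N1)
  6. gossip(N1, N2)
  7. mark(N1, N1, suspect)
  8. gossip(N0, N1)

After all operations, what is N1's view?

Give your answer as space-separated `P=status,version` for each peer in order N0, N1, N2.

Answer: N0=alive,1 N1=suspect,1 N2=dead,1

Derivation:
Op 1: gossip N0<->N1 -> N0.N0=(alive,v0) N0.N1=(alive,v0) N0.N2=(alive,v0) | N1.N0=(alive,v0) N1.N1=(alive,v0) N1.N2=(alive,v0)
Op 2: N2 marks N2=dead -> (dead,v1)
Op 3: gossip N2<->N0 -> N2.N0=(alive,v0) N2.N1=(alive,v0) N2.N2=(dead,v1) | N0.N0=(alive,v0) N0.N1=(alive,v0) N0.N2=(dead,v1)
Op 4: N1 marks N0=alive -> (alive,v1)
Op 5: gossip N2<->N1 -> N2.N0=(alive,v1) N2.N1=(alive,v0) N2.N2=(dead,v1) | N1.N0=(alive,v1) N1.N1=(alive,v0) N1.N2=(dead,v1)
Op 6: gossip N1<->N2 -> N1.N0=(alive,v1) N1.N1=(alive,v0) N1.N2=(dead,v1) | N2.N0=(alive,v1) N2.N1=(alive,v0) N2.N2=(dead,v1)
Op 7: N1 marks N1=suspect -> (suspect,v1)
Op 8: gossip N0<->N1 -> N0.N0=(alive,v1) N0.N1=(suspect,v1) N0.N2=(dead,v1) | N1.N0=(alive,v1) N1.N1=(suspect,v1) N1.N2=(dead,v1)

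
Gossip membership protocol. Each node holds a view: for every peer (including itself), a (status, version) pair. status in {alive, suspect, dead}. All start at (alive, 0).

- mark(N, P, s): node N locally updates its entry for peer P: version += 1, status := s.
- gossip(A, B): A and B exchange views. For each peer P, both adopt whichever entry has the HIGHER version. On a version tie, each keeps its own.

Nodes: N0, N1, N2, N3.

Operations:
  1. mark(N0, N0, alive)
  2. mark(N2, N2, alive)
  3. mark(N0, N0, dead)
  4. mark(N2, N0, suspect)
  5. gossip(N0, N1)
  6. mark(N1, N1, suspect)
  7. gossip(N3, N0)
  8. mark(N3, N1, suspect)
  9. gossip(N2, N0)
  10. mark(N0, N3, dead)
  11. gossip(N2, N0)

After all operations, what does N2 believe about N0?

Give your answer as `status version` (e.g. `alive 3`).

Answer: dead 2

Derivation:
Op 1: N0 marks N0=alive -> (alive,v1)
Op 2: N2 marks N2=alive -> (alive,v1)
Op 3: N0 marks N0=dead -> (dead,v2)
Op 4: N2 marks N0=suspect -> (suspect,v1)
Op 5: gossip N0<->N1 -> N0.N0=(dead,v2) N0.N1=(alive,v0) N0.N2=(alive,v0) N0.N3=(alive,v0) | N1.N0=(dead,v2) N1.N1=(alive,v0) N1.N2=(alive,v0) N1.N3=(alive,v0)
Op 6: N1 marks N1=suspect -> (suspect,v1)
Op 7: gossip N3<->N0 -> N3.N0=(dead,v2) N3.N1=(alive,v0) N3.N2=(alive,v0) N3.N3=(alive,v0) | N0.N0=(dead,v2) N0.N1=(alive,v0) N0.N2=(alive,v0) N0.N3=(alive,v0)
Op 8: N3 marks N1=suspect -> (suspect,v1)
Op 9: gossip N2<->N0 -> N2.N0=(dead,v2) N2.N1=(alive,v0) N2.N2=(alive,v1) N2.N3=(alive,v0) | N0.N0=(dead,v2) N0.N1=(alive,v0) N0.N2=(alive,v1) N0.N3=(alive,v0)
Op 10: N0 marks N3=dead -> (dead,v1)
Op 11: gossip N2<->N0 -> N2.N0=(dead,v2) N2.N1=(alive,v0) N2.N2=(alive,v1) N2.N3=(dead,v1) | N0.N0=(dead,v2) N0.N1=(alive,v0) N0.N2=(alive,v1) N0.N3=(dead,v1)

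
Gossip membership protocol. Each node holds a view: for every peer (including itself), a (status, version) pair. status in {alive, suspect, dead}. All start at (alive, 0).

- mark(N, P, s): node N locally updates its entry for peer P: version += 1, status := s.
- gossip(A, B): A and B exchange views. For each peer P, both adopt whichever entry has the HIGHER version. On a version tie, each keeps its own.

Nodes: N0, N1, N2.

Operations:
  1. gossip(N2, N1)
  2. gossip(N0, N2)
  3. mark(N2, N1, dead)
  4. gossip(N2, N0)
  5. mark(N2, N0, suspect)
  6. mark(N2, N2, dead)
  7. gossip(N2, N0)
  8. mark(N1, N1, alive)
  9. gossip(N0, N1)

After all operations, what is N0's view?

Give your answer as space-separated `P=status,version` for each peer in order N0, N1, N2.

Answer: N0=suspect,1 N1=dead,1 N2=dead,1

Derivation:
Op 1: gossip N2<->N1 -> N2.N0=(alive,v0) N2.N1=(alive,v0) N2.N2=(alive,v0) | N1.N0=(alive,v0) N1.N1=(alive,v0) N1.N2=(alive,v0)
Op 2: gossip N0<->N2 -> N0.N0=(alive,v0) N0.N1=(alive,v0) N0.N2=(alive,v0) | N2.N0=(alive,v0) N2.N1=(alive,v0) N2.N2=(alive,v0)
Op 3: N2 marks N1=dead -> (dead,v1)
Op 4: gossip N2<->N0 -> N2.N0=(alive,v0) N2.N1=(dead,v1) N2.N2=(alive,v0) | N0.N0=(alive,v0) N0.N1=(dead,v1) N0.N2=(alive,v0)
Op 5: N2 marks N0=suspect -> (suspect,v1)
Op 6: N2 marks N2=dead -> (dead,v1)
Op 7: gossip N2<->N0 -> N2.N0=(suspect,v1) N2.N1=(dead,v1) N2.N2=(dead,v1) | N0.N0=(suspect,v1) N0.N1=(dead,v1) N0.N2=(dead,v1)
Op 8: N1 marks N1=alive -> (alive,v1)
Op 9: gossip N0<->N1 -> N0.N0=(suspect,v1) N0.N1=(dead,v1) N0.N2=(dead,v1) | N1.N0=(suspect,v1) N1.N1=(alive,v1) N1.N2=(dead,v1)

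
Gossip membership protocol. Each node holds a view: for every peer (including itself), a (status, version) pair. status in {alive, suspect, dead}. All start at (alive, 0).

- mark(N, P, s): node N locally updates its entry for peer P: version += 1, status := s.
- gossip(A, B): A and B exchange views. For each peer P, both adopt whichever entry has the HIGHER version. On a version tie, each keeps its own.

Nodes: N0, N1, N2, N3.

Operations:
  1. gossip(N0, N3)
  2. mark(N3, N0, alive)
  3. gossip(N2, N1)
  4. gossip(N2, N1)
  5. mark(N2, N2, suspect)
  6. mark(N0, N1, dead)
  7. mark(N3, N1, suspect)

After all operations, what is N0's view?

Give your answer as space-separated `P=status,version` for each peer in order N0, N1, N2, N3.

Op 1: gossip N0<->N3 -> N0.N0=(alive,v0) N0.N1=(alive,v0) N0.N2=(alive,v0) N0.N3=(alive,v0) | N3.N0=(alive,v0) N3.N1=(alive,v0) N3.N2=(alive,v0) N3.N3=(alive,v0)
Op 2: N3 marks N0=alive -> (alive,v1)
Op 3: gossip N2<->N1 -> N2.N0=(alive,v0) N2.N1=(alive,v0) N2.N2=(alive,v0) N2.N3=(alive,v0) | N1.N0=(alive,v0) N1.N1=(alive,v0) N1.N2=(alive,v0) N1.N3=(alive,v0)
Op 4: gossip N2<->N1 -> N2.N0=(alive,v0) N2.N1=(alive,v0) N2.N2=(alive,v0) N2.N3=(alive,v0) | N1.N0=(alive,v0) N1.N1=(alive,v0) N1.N2=(alive,v0) N1.N3=(alive,v0)
Op 5: N2 marks N2=suspect -> (suspect,v1)
Op 6: N0 marks N1=dead -> (dead,v1)
Op 7: N3 marks N1=suspect -> (suspect,v1)

Answer: N0=alive,0 N1=dead,1 N2=alive,0 N3=alive,0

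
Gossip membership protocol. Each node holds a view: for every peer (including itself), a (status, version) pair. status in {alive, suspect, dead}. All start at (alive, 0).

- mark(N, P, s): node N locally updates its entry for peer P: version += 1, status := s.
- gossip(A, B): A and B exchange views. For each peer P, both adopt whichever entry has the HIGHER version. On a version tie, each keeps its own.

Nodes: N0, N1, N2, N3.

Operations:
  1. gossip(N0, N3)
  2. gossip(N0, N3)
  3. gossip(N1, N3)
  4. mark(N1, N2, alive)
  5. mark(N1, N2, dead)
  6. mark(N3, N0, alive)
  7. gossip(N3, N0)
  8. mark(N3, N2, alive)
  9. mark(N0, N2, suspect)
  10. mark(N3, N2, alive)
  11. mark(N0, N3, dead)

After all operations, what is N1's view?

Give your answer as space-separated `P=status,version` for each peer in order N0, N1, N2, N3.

Answer: N0=alive,0 N1=alive,0 N2=dead,2 N3=alive,0

Derivation:
Op 1: gossip N0<->N3 -> N0.N0=(alive,v0) N0.N1=(alive,v0) N0.N2=(alive,v0) N0.N3=(alive,v0) | N3.N0=(alive,v0) N3.N1=(alive,v0) N3.N2=(alive,v0) N3.N3=(alive,v0)
Op 2: gossip N0<->N3 -> N0.N0=(alive,v0) N0.N1=(alive,v0) N0.N2=(alive,v0) N0.N3=(alive,v0) | N3.N0=(alive,v0) N3.N1=(alive,v0) N3.N2=(alive,v0) N3.N3=(alive,v0)
Op 3: gossip N1<->N3 -> N1.N0=(alive,v0) N1.N1=(alive,v0) N1.N2=(alive,v0) N1.N3=(alive,v0) | N3.N0=(alive,v0) N3.N1=(alive,v0) N3.N2=(alive,v0) N3.N3=(alive,v0)
Op 4: N1 marks N2=alive -> (alive,v1)
Op 5: N1 marks N2=dead -> (dead,v2)
Op 6: N3 marks N0=alive -> (alive,v1)
Op 7: gossip N3<->N0 -> N3.N0=(alive,v1) N3.N1=(alive,v0) N3.N2=(alive,v0) N3.N3=(alive,v0) | N0.N0=(alive,v1) N0.N1=(alive,v0) N0.N2=(alive,v0) N0.N3=(alive,v0)
Op 8: N3 marks N2=alive -> (alive,v1)
Op 9: N0 marks N2=suspect -> (suspect,v1)
Op 10: N3 marks N2=alive -> (alive,v2)
Op 11: N0 marks N3=dead -> (dead,v1)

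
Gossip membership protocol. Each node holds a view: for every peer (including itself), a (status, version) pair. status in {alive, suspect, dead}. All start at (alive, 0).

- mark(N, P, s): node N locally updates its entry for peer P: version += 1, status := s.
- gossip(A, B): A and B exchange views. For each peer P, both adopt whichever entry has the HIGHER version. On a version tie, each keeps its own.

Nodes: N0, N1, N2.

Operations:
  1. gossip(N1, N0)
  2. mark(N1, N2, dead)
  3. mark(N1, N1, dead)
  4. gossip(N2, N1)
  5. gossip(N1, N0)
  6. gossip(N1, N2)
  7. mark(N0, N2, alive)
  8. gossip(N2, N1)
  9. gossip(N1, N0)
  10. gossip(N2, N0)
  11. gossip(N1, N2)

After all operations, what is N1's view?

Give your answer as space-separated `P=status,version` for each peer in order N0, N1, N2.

Answer: N0=alive,0 N1=dead,1 N2=alive,2

Derivation:
Op 1: gossip N1<->N0 -> N1.N0=(alive,v0) N1.N1=(alive,v0) N1.N2=(alive,v0) | N0.N0=(alive,v0) N0.N1=(alive,v0) N0.N2=(alive,v0)
Op 2: N1 marks N2=dead -> (dead,v1)
Op 3: N1 marks N1=dead -> (dead,v1)
Op 4: gossip N2<->N1 -> N2.N0=(alive,v0) N2.N1=(dead,v1) N2.N2=(dead,v1) | N1.N0=(alive,v0) N1.N1=(dead,v1) N1.N2=(dead,v1)
Op 5: gossip N1<->N0 -> N1.N0=(alive,v0) N1.N1=(dead,v1) N1.N2=(dead,v1) | N0.N0=(alive,v0) N0.N1=(dead,v1) N0.N2=(dead,v1)
Op 6: gossip N1<->N2 -> N1.N0=(alive,v0) N1.N1=(dead,v1) N1.N2=(dead,v1) | N2.N0=(alive,v0) N2.N1=(dead,v1) N2.N2=(dead,v1)
Op 7: N0 marks N2=alive -> (alive,v2)
Op 8: gossip N2<->N1 -> N2.N0=(alive,v0) N2.N1=(dead,v1) N2.N2=(dead,v1) | N1.N0=(alive,v0) N1.N1=(dead,v1) N1.N2=(dead,v1)
Op 9: gossip N1<->N0 -> N1.N0=(alive,v0) N1.N1=(dead,v1) N1.N2=(alive,v2) | N0.N0=(alive,v0) N0.N1=(dead,v1) N0.N2=(alive,v2)
Op 10: gossip N2<->N0 -> N2.N0=(alive,v0) N2.N1=(dead,v1) N2.N2=(alive,v2) | N0.N0=(alive,v0) N0.N1=(dead,v1) N0.N2=(alive,v2)
Op 11: gossip N1<->N2 -> N1.N0=(alive,v0) N1.N1=(dead,v1) N1.N2=(alive,v2) | N2.N0=(alive,v0) N2.N1=(dead,v1) N2.N2=(alive,v2)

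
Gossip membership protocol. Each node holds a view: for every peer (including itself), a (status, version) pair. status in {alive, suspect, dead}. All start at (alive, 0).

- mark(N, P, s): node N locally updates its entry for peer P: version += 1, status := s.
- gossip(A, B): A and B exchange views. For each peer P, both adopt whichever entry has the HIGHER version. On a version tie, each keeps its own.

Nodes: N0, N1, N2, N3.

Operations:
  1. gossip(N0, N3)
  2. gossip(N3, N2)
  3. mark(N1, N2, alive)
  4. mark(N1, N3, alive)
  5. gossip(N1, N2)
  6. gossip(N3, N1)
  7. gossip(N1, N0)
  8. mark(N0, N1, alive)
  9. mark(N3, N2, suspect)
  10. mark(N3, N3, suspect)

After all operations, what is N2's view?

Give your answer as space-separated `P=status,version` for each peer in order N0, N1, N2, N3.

Answer: N0=alive,0 N1=alive,0 N2=alive,1 N3=alive,1

Derivation:
Op 1: gossip N0<->N3 -> N0.N0=(alive,v0) N0.N1=(alive,v0) N0.N2=(alive,v0) N0.N3=(alive,v0) | N3.N0=(alive,v0) N3.N1=(alive,v0) N3.N2=(alive,v0) N3.N3=(alive,v0)
Op 2: gossip N3<->N2 -> N3.N0=(alive,v0) N3.N1=(alive,v0) N3.N2=(alive,v0) N3.N3=(alive,v0) | N2.N0=(alive,v0) N2.N1=(alive,v0) N2.N2=(alive,v0) N2.N3=(alive,v0)
Op 3: N1 marks N2=alive -> (alive,v1)
Op 4: N1 marks N3=alive -> (alive,v1)
Op 5: gossip N1<->N2 -> N1.N0=(alive,v0) N1.N1=(alive,v0) N1.N2=(alive,v1) N1.N3=(alive,v1) | N2.N0=(alive,v0) N2.N1=(alive,v0) N2.N2=(alive,v1) N2.N3=(alive,v1)
Op 6: gossip N3<->N1 -> N3.N0=(alive,v0) N3.N1=(alive,v0) N3.N2=(alive,v1) N3.N3=(alive,v1) | N1.N0=(alive,v0) N1.N1=(alive,v0) N1.N2=(alive,v1) N1.N3=(alive,v1)
Op 7: gossip N1<->N0 -> N1.N0=(alive,v0) N1.N1=(alive,v0) N1.N2=(alive,v1) N1.N3=(alive,v1) | N0.N0=(alive,v0) N0.N1=(alive,v0) N0.N2=(alive,v1) N0.N3=(alive,v1)
Op 8: N0 marks N1=alive -> (alive,v1)
Op 9: N3 marks N2=suspect -> (suspect,v2)
Op 10: N3 marks N3=suspect -> (suspect,v2)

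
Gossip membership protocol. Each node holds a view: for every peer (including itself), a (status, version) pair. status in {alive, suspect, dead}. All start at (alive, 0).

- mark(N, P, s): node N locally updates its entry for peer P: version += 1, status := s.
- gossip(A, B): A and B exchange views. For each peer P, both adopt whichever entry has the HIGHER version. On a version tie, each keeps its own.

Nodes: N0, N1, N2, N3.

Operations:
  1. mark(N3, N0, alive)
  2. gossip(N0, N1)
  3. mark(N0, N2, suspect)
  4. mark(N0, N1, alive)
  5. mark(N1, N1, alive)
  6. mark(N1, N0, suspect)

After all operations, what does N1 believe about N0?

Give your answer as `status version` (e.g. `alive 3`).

Answer: suspect 1

Derivation:
Op 1: N3 marks N0=alive -> (alive,v1)
Op 2: gossip N0<->N1 -> N0.N0=(alive,v0) N0.N1=(alive,v0) N0.N2=(alive,v0) N0.N3=(alive,v0) | N1.N0=(alive,v0) N1.N1=(alive,v0) N1.N2=(alive,v0) N1.N3=(alive,v0)
Op 3: N0 marks N2=suspect -> (suspect,v1)
Op 4: N0 marks N1=alive -> (alive,v1)
Op 5: N1 marks N1=alive -> (alive,v1)
Op 6: N1 marks N0=suspect -> (suspect,v1)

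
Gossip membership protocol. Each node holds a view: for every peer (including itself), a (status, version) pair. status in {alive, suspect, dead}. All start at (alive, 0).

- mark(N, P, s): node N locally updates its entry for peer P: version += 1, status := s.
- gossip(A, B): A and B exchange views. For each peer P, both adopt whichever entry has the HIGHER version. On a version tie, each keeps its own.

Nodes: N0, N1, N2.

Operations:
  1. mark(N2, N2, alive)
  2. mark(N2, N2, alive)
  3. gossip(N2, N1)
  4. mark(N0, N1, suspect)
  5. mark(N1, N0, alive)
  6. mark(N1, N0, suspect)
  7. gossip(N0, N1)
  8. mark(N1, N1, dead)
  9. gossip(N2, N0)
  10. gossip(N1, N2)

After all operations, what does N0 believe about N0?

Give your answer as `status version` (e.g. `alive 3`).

Answer: suspect 2

Derivation:
Op 1: N2 marks N2=alive -> (alive,v1)
Op 2: N2 marks N2=alive -> (alive,v2)
Op 3: gossip N2<->N1 -> N2.N0=(alive,v0) N2.N1=(alive,v0) N2.N2=(alive,v2) | N1.N0=(alive,v0) N1.N1=(alive,v0) N1.N2=(alive,v2)
Op 4: N0 marks N1=suspect -> (suspect,v1)
Op 5: N1 marks N0=alive -> (alive,v1)
Op 6: N1 marks N0=suspect -> (suspect,v2)
Op 7: gossip N0<->N1 -> N0.N0=(suspect,v2) N0.N1=(suspect,v1) N0.N2=(alive,v2) | N1.N0=(suspect,v2) N1.N1=(suspect,v1) N1.N2=(alive,v2)
Op 8: N1 marks N1=dead -> (dead,v2)
Op 9: gossip N2<->N0 -> N2.N0=(suspect,v2) N2.N1=(suspect,v1) N2.N2=(alive,v2) | N0.N0=(suspect,v2) N0.N1=(suspect,v1) N0.N2=(alive,v2)
Op 10: gossip N1<->N2 -> N1.N0=(suspect,v2) N1.N1=(dead,v2) N1.N2=(alive,v2) | N2.N0=(suspect,v2) N2.N1=(dead,v2) N2.N2=(alive,v2)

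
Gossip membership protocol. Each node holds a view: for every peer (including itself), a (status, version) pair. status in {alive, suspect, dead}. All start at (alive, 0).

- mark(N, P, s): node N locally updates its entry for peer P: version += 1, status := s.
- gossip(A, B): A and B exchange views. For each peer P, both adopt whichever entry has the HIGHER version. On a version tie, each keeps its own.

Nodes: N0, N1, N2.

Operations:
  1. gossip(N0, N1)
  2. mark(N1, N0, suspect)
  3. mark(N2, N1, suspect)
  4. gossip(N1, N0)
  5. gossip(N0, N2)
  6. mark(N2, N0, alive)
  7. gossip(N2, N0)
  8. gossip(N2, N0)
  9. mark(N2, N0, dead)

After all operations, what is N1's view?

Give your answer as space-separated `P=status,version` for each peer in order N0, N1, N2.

Answer: N0=suspect,1 N1=alive,0 N2=alive,0

Derivation:
Op 1: gossip N0<->N1 -> N0.N0=(alive,v0) N0.N1=(alive,v0) N0.N2=(alive,v0) | N1.N0=(alive,v0) N1.N1=(alive,v0) N1.N2=(alive,v0)
Op 2: N1 marks N0=suspect -> (suspect,v1)
Op 3: N2 marks N1=suspect -> (suspect,v1)
Op 4: gossip N1<->N0 -> N1.N0=(suspect,v1) N1.N1=(alive,v0) N1.N2=(alive,v0) | N0.N0=(suspect,v1) N0.N1=(alive,v0) N0.N2=(alive,v0)
Op 5: gossip N0<->N2 -> N0.N0=(suspect,v1) N0.N1=(suspect,v1) N0.N2=(alive,v0) | N2.N0=(suspect,v1) N2.N1=(suspect,v1) N2.N2=(alive,v0)
Op 6: N2 marks N0=alive -> (alive,v2)
Op 7: gossip N2<->N0 -> N2.N0=(alive,v2) N2.N1=(suspect,v1) N2.N2=(alive,v0) | N0.N0=(alive,v2) N0.N1=(suspect,v1) N0.N2=(alive,v0)
Op 8: gossip N2<->N0 -> N2.N0=(alive,v2) N2.N1=(suspect,v1) N2.N2=(alive,v0) | N0.N0=(alive,v2) N0.N1=(suspect,v1) N0.N2=(alive,v0)
Op 9: N2 marks N0=dead -> (dead,v3)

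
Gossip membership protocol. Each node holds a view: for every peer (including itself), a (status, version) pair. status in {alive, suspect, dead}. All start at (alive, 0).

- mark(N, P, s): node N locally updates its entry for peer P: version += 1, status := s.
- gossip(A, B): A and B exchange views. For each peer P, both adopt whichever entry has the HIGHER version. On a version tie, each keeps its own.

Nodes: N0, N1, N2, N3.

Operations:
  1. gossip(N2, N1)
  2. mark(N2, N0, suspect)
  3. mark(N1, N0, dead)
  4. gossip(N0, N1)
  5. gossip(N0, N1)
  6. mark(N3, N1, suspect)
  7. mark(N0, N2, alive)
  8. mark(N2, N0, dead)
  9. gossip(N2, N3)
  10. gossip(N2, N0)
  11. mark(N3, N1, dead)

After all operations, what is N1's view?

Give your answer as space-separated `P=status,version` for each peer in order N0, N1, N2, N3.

Answer: N0=dead,1 N1=alive,0 N2=alive,0 N3=alive,0

Derivation:
Op 1: gossip N2<->N1 -> N2.N0=(alive,v0) N2.N1=(alive,v0) N2.N2=(alive,v0) N2.N3=(alive,v0) | N1.N0=(alive,v0) N1.N1=(alive,v0) N1.N2=(alive,v0) N1.N3=(alive,v0)
Op 2: N2 marks N0=suspect -> (suspect,v1)
Op 3: N1 marks N0=dead -> (dead,v1)
Op 4: gossip N0<->N1 -> N0.N0=(dead,v1) N0.N1=(alive,v0) N0.N2=(alive,v0) N0.N3=(alive,v0) | N1.N0=(dead,v1) N1.N1=(alive,v0) N1.N2=(alive,v0) N1.N3=(alive,v0)
Op 5: gossip N0<->N1 -> N0.N0=(dead,v1) N0.N1=(alive,v0) N0.N2=(alive,v0) N0.N3=(alive,v0) | N1.N0=(dead,v1) N1.N1=(alive,v0) N1.N2=(alive,v0) N1.N3=(alive,v0)
Op 6: N3 marks N1=suspect -> (suspect,v1)
Op 7: N0 marks N2=alive -> (alive,v1)
Op 8: N2 marks N0=dead -> (dead,v2)
Op 9: gossip N2<->N3 -> N2.N0=(dead,v2) N2.N1=(suspect,v1) N2.N2=(alive,v0) N2.N3=(alive,v0) | N3.N0=(dead,v2) N3.N1=(suspect,v1) N3.N2=(alive,v0) N3.N3=(alive,v0)
Op 10: gossip N2<->N0 -> N2.N0=(dead,v2) N2.N1=(suspect,v1) N2.N2=(alive,v1) N2.N3=(alive,v0) | N0.N0=(dead,v2) N0.N1=(suspect,v1) N0.N2=(alive,v1) N0.N3=(alive,v0)
Op 11: N3 marks N1=dead -> (dead,v2)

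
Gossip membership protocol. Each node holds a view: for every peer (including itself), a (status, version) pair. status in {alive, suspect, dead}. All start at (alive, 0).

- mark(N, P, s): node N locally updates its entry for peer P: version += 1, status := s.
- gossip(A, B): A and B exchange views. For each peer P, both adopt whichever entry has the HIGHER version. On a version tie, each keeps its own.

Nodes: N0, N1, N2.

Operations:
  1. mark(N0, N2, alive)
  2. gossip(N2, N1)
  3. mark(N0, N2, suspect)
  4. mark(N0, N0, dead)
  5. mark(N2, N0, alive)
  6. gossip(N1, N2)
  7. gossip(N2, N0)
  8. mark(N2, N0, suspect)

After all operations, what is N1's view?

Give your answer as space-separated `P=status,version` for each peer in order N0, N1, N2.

Op 1: N0 marks N2=alive -> (alive,v1)
Op 2: gossip N2<->N1 -> N2.N0=(alive,v0) N2.N1=(alive,v0) N2.N2=(alive,v0) | N1.N0=(alive,v0) N1.N1=(alive,v0) N1.N2=(alive,v0)
Op 3: N0 marks N2=suspect -> (suspect,v2)
Op 4: N0 marks N0=dead -> (dead,v1)
Op 5: N2 marks N0=alive -> (alive,v1)
Op 6: gossip N1<->N2 -> N1.N0=(alive,v1) N1.N1=(alive,v0) N1.N2=(alive,v0) | N2.N0=(alive,v1) N2.N1=(alive,v0) N2.N2=(alive,v0)
Op 7: gossip N2<->N0 -> N2.N0=(alive,v1) N2.N1=(alive,v0) N2.N2=(suspect,v2) | N0.N0=(dead,v1) N0.N1=(alive,v0) N0.N2=(suspect,v2)
Op 8: N2 marks N0=suspect -> (suspect,v2)

Answer: N0=alive,1 N1=alive,0 N2=alive,0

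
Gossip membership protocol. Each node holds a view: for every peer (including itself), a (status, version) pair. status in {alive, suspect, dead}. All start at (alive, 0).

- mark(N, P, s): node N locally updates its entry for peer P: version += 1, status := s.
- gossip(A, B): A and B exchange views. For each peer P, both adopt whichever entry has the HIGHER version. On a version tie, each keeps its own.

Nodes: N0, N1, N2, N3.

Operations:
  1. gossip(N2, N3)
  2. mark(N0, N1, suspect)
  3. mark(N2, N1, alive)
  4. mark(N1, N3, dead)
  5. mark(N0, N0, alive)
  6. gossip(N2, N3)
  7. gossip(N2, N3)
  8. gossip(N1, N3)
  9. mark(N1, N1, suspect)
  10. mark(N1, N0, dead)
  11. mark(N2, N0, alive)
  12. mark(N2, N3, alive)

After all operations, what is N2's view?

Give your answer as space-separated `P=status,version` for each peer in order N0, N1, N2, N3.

Op 1: gossip N2<->N3 -> N2.N0=(alive,v0) N2.N1=(alive,v0) N2.N2=(alive,v0) N2.N3=(alive,v0) | N3.N0=(alive,v0) N3.N1=(alive,v0) N3.N2=(alive,v0) N3.N3=(alive,v0)
Op 2: N0 marks N1=suspect -> (suspect,v1)
Op 3: N2 marks N1=alive -> (alive,v1)
Op 4: N1 marks N3=dead -> (dead,v1)
Op 5: N0 marks N0=alive -> (alive,v1)
Op 6: gossip N2<->N3 -> N2.N0=(alive,v0) N2.N1=(alive,v1) N2.N2=(alive,v0) N2.N3=(alive,v0) | N3.N0=(alive,v0) N3.N1=(alive,v1) N3.N2=(alive,v0) N3.N3=(alive,v0)
Op 7: gossip N2<->N3 -> N2.N0=(alive,v0) N2.N1=(alive,v1) N2.N2=(alive,v0) N2.N3=(alive,v0) | N3.N0=(alive,v0) N3.N1=(alive,v1) N3.N2=(alive,v0) N3.N3=(alive,v0)
Op 8: gossip N1<->N3 -> N1.N0=(alive,v0) N1.N1=(alive,v1) N1.N2=(alive,v0) N1.N3=(dead,v1) | N3.N0=(alive,v0) N3.N1=(alive,v1) N3.N2=(alive,v0) N3.N3=(dead,v1)
Op 9: N1 marks N1=suspect -> (suspect,v2)
Op 10: N1 marks N0=dead -> (dead,v1)
Op 11: N2 marks N0=alive -> (alive,v1)
Op 12: N2 marks N3=alive -> (alive,v1)

Answer: N0=alive,1 N1=alive,1 N2=alive,0 N3=alive,1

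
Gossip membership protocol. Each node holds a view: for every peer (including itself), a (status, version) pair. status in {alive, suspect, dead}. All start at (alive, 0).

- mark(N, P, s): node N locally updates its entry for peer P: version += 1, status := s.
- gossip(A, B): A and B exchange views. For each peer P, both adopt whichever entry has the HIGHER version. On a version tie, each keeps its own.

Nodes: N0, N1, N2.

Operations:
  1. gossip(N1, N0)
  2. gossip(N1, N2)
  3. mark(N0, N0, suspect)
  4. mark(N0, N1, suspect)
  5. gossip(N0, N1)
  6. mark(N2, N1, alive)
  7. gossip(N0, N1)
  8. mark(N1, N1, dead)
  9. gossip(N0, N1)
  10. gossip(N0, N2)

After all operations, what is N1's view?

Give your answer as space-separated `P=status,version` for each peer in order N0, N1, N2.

Answer: N0=suspect,1 N1=dead,2 N2=alive,0

Derivation:
Op 1: gossip N1<->N0 -> N1.N0=(alive,v0) N1.N1=(alive,v0) N1.N2=(alive,v0) | N0.N0=(alive,v0) N0.N1=(alive,v0) N0.N2=(alive,v0)
Op 2: gossip N1<->N2 -> N1.N0=(alive,v0) N1.N1=(alive,v0) N1.N2=(alive,v0) | N2.N0=(alive,v0) N2.N1=(alive,v0) N2.N2=(alive,v0)
Op 3: N0 marks N0=suspect -> (suspect,v1)
Op 4: N0 marks N1=suspect -> (suspect,v1)
Op 5: gossip N0<->N1 -> N0.N0=(suspect,v1) N0.N1=(suspect,v1) N0.N2=(alive,v0) | N1.N0=(suspect,v1) N1.N1=(suspect,v1) N1.N2=(alive,v0)
Op 6: N2 marks N1=alive -> (alive,v1)
Op 7: gossip N0<->N1 -> N0.N0=(suspect,v1) N0.N1=(suspect,v1) N0.N2=(alive,v0) | N1.N0=(suspect,v1) N1.N1=(suspect,v1) N1.N2=(alive,v0)
Op 8: N1 marks N1=dead -> (dead,v2)
Op 9: gossip N0<->N1 -> N0.N0=(suspect,v1) N0.N1=(dead,v2) N0.N2=(alive,v0) | N1.N0=(suspect,v1) N1.N1=(dead,v2) N1.N2=(alive,v0)
Op 10: gossip N0<->N2 -> N0.N0=(suspect,v1) N0.N1=(dead,v2) N0.N2=(alive,v0) | N2.N0=(suspect,v1) N2.N1=(dead,v2) N2.N2=(alive,v0)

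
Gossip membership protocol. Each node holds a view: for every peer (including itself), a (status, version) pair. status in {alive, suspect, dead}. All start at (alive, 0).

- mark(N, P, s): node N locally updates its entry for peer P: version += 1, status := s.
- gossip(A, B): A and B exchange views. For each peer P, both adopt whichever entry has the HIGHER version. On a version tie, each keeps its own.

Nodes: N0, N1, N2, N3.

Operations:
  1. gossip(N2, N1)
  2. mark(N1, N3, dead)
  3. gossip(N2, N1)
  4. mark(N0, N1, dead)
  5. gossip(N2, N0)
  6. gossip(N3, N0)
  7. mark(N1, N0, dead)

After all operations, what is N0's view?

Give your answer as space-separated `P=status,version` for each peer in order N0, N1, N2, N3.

Answer: N0=alive,0 N1=dead,1 N2=alive,0 N3=dead,1

Derivation:
Op 1: gossip N2<->N1 -> N2.N0=(alive,v0) N2.N1=(alive,v0) N2.N2=(alive,v0) N2.N3=(alive,v0) | N1.N0=(alive,v0) N1.N1=(alive,v0) N1.N2=(alive,v0) N1.N3=(alive,v0)
Op 2: N1 marks N3=dead -> (dead,v1)
Op 3: gossip N2<->N1 -> N2.N0=(alive,v0) N2.N1=(alive,v0) N2.N2=(alive,v0) N2.N3=(dead,v1) | N1.N0=(alive,v0) N1.N1=(alive,v0) N1.N2=(alive,v0) N1.N3=(dead,v1)
Op 4: N0 marks N1=dead -> (dead,v1)
Op 5: gossip N2<->N0 -> N2.N0=(alive,v0) N2.N1=(dead,v1) N2.N2=(alive,v0) N2.N3=(dead,v1) | N0.N0=(alive,v0) N0.N1=(dead,v1) N0.N2=(alive,v0) N0.N3=(dead,v1)
Op 6: gossip N3<->N0 -> N3.N0=(alive,v0) N3.N1=(dead,v1) N3.N2=(alive,v0) N3.N3=(dead,v1) | N0.N0=(alive,v0) N0.N1=(dead,v1) N0.N2=(alive,v0) N0.N3=(dead,v1)
Op 7: N1 marks N0=dead -> (dead,v1)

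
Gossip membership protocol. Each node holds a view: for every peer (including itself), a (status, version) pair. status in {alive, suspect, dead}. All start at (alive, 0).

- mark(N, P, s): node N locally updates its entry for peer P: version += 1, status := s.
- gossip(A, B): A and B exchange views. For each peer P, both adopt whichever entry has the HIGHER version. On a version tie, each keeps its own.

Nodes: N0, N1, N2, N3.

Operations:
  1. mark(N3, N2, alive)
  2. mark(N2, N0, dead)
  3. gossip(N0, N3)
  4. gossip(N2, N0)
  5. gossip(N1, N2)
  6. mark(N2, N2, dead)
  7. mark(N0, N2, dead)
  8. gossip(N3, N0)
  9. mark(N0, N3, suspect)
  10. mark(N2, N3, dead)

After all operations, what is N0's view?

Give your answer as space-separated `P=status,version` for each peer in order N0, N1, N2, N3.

Op 1: N3 marks N2=alive -> (alive,v1)
Op 2: N2 marks N0=dead -> (dead,v1)
Op 3: gossip N0<->N3 -> N0.N0=(alive,v0) N0.N1=(alive,v0) N0.N2=(alive,v1) N0.N3=(alive,v0) | N3.N0=(alive,v0) N3.N1=(alive,v0) N3.N2=(alive,v1) N3.N3=(alive,v0)
Op 4: gossip N2<->N0 -> N2.N0=(dead,v1) N2.N1=(alive,v0) N2.N2=(alive,v1) N2.N3=(alive,v0) | N0.N0=(dead,v1) N0.N1=(alive,v0) N0.N2=(alive,v1) N0.N3=(alive,v0)
Op 5: gossip N1<->N2 -> N1.N0=(dead,v1) N1.N1=(alive,v0) N1.N2=(alive,v1) N1.N3=(alive,v0) | N2.N0=(dead,v1) N2.N1=(alive,v0) N2.N2=(alive,v1) N2.N3=(alive,v0)
Op 6: N2 marks N2=dead -> (dead,v2)
Op 7: N0 marks N2=dead -> (dead,v2)
Op 8: gossip N3<->N0 -> N3.N0=(dead,v1) N3.N1=(alive,v0) N3.N2=(dead,v2) N3.N3=(alive,v0) | N0.N0=(dead,v1) N0.N1=(alive,v0) N0.N2=(dead,v2) N0.N3=(alive,v0)
Op 9: N0 marks N3=suspect -> (suspect,v1)
Op 10: N2 marks N3=dead -> (dead,v1)

Answer: N0=dead,1 N1=alive,0 N2=dead,2 N3=suspect,1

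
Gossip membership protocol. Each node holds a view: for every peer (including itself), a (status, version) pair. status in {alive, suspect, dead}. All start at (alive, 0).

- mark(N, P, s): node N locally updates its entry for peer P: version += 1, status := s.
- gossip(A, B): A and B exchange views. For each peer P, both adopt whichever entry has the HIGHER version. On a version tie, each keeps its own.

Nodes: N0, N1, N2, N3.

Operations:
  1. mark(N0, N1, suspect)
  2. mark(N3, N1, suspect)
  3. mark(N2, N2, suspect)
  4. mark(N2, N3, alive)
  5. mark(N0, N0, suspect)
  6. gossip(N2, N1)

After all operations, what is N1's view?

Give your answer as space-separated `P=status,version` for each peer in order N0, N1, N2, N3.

Answer: N0=alive,0 N1=alive,0 N2=suspect,1 N3=alive,1

Derivation:
Op 1: N0 marks N1=suspect -> (suspect,v1)
Op 2: N3 marks N1=suspect -> (suspect,v1)
Op 3: N2 marks N2=suspect -> (suspect,v1)
Op 4: N2 marks N3=alive -> (alive,v1)
Op 5: N0 marks N0=suspect -> (suspect,v1)
Op 6: gossip N2<->N1 -> N2.N0=(alive,v0) N2.N1=(alive,v0) N2.N2=(suspect,v1) N2.N3=(alive,v1) | N1.N0=(alive,v0) N1.N1=(alive,v0) N1.N2=(suspect,v1) N1.N3=(alive,v1)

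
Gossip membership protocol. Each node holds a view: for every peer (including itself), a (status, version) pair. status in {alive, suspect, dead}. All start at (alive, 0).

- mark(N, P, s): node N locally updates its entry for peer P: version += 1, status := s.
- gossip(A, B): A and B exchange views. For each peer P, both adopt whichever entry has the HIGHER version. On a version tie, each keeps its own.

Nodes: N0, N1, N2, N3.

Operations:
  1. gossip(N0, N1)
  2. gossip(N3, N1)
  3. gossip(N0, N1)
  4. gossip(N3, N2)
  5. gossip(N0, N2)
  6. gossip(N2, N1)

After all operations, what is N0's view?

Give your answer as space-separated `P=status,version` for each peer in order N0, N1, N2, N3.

Answer: N0=alive,0 N1=alive,0 N2=alive,0 N3=alive,0

Derivation:
Op 1: gossip N0<->N1 -> N0.N0=(alive,v0) N0.N1=(alive,v0) N0.N2=(alive,v0) N0.N3=(alive,v0) | N1.N0=(alive,v0) N1.N1=(alive,v0) N1.N2=(alive,v0) N1.N3=(alive,v0)
Op 2: gossip N3<->N1 -> N3.N0=(alive,v0) N3.N1=(alive,v0) N3.N2=(alive,v0) N3.N3=(alive,v0) | N1.N0=(alive,v0) N1.N1=(alive,v0) N1.N2=(alive,v0) N1.N3=(alive,v0)
Op 3: gossip N0<->N1 -> N0.N0=(alive,v0) N0.N1=(alive,v0) N0.N2=(alive,v0) N0.N3=(alive,v0) | N1.N0=(alive,v0) N1.N1=(alive,v0) N1.N2=(alive,v0) N1.N3=(alive,v0)
Op 4: gossip N3<->N2 -> N3.N0=(alive,v0) N3.N1=(alive,v0) N3.N2=(alive,v0) N3.N3=(alive,v0) | N2.N0=(alive,v0) N2.N1=(alive,v0) N2.N2=(alive,v0) N2.N3=(alive,v0)
Op 5: gossip N0<->N2 -> N0.N0=(alive,v0) N0.N1=(alive,v0) N0.N2=(alive,v0) N0.N3=(alive,v0) | N2.N0=(alive,v0) N2.N1=(alive,v0) N2.N2=(alive,v0) N2.N3=(alive,v0)
Op 6: gossip N2<->N1 -> N2.N0=(alive,v0) N2.N1=(alive,v0) N2.N2=(alive,v0) N2.N3=(alive,v0) | N1.N0=(alive,v0) N1.N1=(alive,v0) N1.N2=(alive,v0) N1.N3=(alive,v0)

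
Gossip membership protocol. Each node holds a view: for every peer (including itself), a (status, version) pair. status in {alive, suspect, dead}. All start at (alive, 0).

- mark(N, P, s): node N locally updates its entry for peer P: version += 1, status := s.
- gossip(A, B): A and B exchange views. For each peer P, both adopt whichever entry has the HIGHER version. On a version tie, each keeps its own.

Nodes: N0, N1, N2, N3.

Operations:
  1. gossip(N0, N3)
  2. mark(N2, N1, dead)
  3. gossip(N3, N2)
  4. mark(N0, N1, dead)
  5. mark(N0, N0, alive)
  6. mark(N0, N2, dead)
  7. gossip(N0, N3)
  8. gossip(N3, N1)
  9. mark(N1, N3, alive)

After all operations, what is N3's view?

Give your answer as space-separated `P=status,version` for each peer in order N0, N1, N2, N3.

Answer: N0=alive,1 N1=dead,1 N2=dead,1 N3=alive,0

Derivation:
Op 1: gossip N0<->N3 -> N0.N0=(alive,v0) N0.N1=(alive,v0) N0.N2=(alive,v0) N0.N3=(alive,v0) | N3.N0=(alive,v0) N3.N1=(alive,v0) N3.N2=(alive,v0) N3.N3=(alive,v0)
Op 2: N2 marks N1=dead -> (dead,v1)
Op 3: gossip N3<->N2 -> N3.N0=(alive,v0) N3.N1=(dead,v1) N3.N2=(alive,v0) N3.N3=(alive,v0) | N2.N0=(alive,v0) N2.N1=(dead,v1) N2.N2=(alive,v0) N2.N3=(alive,v0)
Op 4: N0 marks N1=dead -> (dead,v1)
Op 5: N0 marks N0=alive -> (alive,v1)
Op 6: N0 marks N2=dead -> (dead,v1)
Op 7: gossip N0<->N3 -> N0.N0=(alive,v1) N0.N1=(dead,v1) N0.N2=(dead,v1) N0.N3=(alive,v0) | N3.N0=(alive,v1) N3.N1=(dead,v1) N3.N2=(dead,v1) N3.N3=(alive,v0)
Op 8: gossip N3<->N1 -> N3.N0=(alive,v1) N3.N1=(dead,v1) N3.N2=(dead,v1) N3.N3=(alive,v0) | N1.N0=(alive,v1) N1.N1=(dead,v1) N1.N2=(dead,v1) N1.N3=(alive,v0)
Op 9: N1 marks N3=alive -> (alive,v1)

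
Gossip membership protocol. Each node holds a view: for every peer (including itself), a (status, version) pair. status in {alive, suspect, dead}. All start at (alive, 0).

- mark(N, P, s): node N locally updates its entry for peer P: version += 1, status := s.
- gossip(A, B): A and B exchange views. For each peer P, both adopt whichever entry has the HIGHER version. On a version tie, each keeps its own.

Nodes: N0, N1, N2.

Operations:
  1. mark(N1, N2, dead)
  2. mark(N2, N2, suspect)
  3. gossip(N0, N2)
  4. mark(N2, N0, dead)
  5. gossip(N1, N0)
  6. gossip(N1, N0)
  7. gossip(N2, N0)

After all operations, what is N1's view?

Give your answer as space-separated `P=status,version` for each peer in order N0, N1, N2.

Answer: N0=alive,0 N1=alive,0 N2=dead,1

Derivation:
Op 1: N1 marks N2=dead -> (dead,v1)
Op 2: N2 marks N2=suspect -> (suspect,v1)
Op 3: gossip N0<->N2 -> N0.N0=(alive,v0) N0.N1=(alive,v0) N0.N2=(suspect,v1) | N2.N0=(alive,v0) N2.N1=(alive,v0) N2.N2=(suspect,v1)
Op 4: N2 marks N0=dead -> (dead,v1)
Op 5: gossip N1<->N0 -> N1.N0=(alive,v0) N1.N1=(alive,v0) N1.N2=(dead,v1) | N0.N0=(alive,v0) N0.N1=(alive,v0) N0.N2=(suspect,v1)
Op 6: gossip N1<->N0 -> N1.N0=(alive,v0) N1.N1=(alive,v0) N1.N2=(dead,v1) | N0.N0=(alive,v0) N0.N1=(alive,v0) N0.N2=(suspect,v1)
Op 7: gossip N2<->N0 -> N2.N0=(dead,v1) N2.N1=(alive,v0) N2.N2=(suspect,v1) | N0.N0=(dead,v1) N0.N1=(alive,v0) N0.N2=(suspect,v1)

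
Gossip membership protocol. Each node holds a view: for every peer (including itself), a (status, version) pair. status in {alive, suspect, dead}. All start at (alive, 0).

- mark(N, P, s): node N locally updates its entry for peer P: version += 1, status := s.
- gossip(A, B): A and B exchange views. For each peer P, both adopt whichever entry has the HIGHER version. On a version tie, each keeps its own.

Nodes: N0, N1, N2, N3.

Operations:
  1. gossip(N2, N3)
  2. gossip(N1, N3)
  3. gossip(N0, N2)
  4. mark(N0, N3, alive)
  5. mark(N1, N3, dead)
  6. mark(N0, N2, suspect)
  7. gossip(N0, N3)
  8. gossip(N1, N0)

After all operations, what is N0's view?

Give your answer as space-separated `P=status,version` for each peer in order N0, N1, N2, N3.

Op 1: gossip N2<->N3 -> N2.N0=(alive,v0) N2.N1=(alive,v0) N2.N2=(alive,v0) N2.N3=(alive,v0) | N3.N0=(alive,v0) N3.N1=(alive,v0) N3.N2=(alive,v0) N3.N3=(alive,v0)
Op 2: gossip N1<->N3 -> N1.N0=(alive,v0) N1.N1=(alive,v0) N1.N2=(alive,v0) N1.N3=(alive,v0) | N3.N0=(alive,v0) N3.N1=(alive,v0) N3.N2=(alive,v0) N3.N3=(alive,v0)
Op 3: gossip N0<->N2 -> N0.N0=(alive,v0) N0.N1=(alive,v0) N0.N2=(alive,v0) N0.N3=(alive,v0) | N2.N0=(alive,v0) N2.N1=(alive,v0) N2.N2=(alive,v0) N2.N3=(alive,v0)
Op 4: N0 marks N3=alive -> (alive,v1)
Op 5: N1 marks N3=dead -> (dead,v1)
Op 6: N0 marks N2=suspect -> (suspect,v1)
Op 7: gossip N0<->N3 -> N0.N0=(alive,v0) N0.N1=(alive,v0) N0.N2=(suspect,v1) N0.N3=(alive,v1) | N3.N0=(alive,v0) N3.N1=(alive,v0) N3.N2=(suspect,v1) N3.N3=(alive,v1)
Op 8: gossip N1<->N0 -> N1.N0=(alive,v0) N1.N1=(alive,v0) N1.N2=(suspect,v1) N1.N3=(dead,v1) | N0.N0=(alive,v0) N0.N1=(alive,v0) N0.N2=(suspect,v1) N0.N3=(alive,v1)

Answer: N0=alive,0 N1=alive,0 N2=suspect,1 N3=alive,1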